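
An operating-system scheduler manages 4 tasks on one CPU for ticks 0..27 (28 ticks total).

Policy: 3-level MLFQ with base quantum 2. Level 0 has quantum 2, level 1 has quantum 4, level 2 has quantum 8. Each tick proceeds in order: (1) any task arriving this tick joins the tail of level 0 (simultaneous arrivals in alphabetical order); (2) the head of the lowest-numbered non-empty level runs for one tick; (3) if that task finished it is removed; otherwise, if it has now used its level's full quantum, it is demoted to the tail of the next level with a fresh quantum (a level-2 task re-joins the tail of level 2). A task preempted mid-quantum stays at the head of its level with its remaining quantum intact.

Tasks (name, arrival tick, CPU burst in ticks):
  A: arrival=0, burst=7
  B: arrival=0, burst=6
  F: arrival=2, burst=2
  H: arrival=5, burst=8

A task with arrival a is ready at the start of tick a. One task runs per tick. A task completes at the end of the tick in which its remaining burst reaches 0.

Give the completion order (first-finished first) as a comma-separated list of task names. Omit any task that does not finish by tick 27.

completion order = F, B, A, H

t=0: L0/L1/L2 = AB/-/- → run A
t=1: L0/L1/L2 = AB/-/- → run A
t=2: L0/L1/L2 = BF/A/- → run B
t=3: L0/L1/L2 = BF/A/- → run B
t=4: L0/L1/L2 = F/AB/- → run F
t=5: L0/L1/L2 = FH/AB/- → run F
t=6: L0/L1/L2 = H/AB/- → run H
t=7: L0/L1/L2 = H/AB/- → run H
t=8: L0/L1/L2 = -/ABH/- → run A
t=9: L0/L1/L2 = -/ABH/- → run A
t=10: L0/L1/L2 = -/ABH/- → run A
t=11: L0/L1/L2 = -/ABH/- → run A
t=12: L0/L1/L2 = -/BH/A → run B
t=13: L0/L1/L2 = -/BH/A → run B
t=14: L0/L1/L2 = -/BH/A → run B
t=15: L0/L1/L2 = -/BH/A → run B
t=16: L0/L1/L2 = -/H/A → run H
t=17: L0/L1/L2 = -/H/A → run H
t=18: L0/L1/L2 = -/H/A → run H
t=19: L0/L1/L2 = -/H/A → run H
t=20: L0/L1/L2 = -/-/AH → run A
t=21: L0/L1/L2 = -/-/H → run H
t=22: L0/L1/L2 = -/-/H → run H
t=23: (idle)
t=24: (idle)
t=25: (idle)
t=26: (idle)
t=27: (idle)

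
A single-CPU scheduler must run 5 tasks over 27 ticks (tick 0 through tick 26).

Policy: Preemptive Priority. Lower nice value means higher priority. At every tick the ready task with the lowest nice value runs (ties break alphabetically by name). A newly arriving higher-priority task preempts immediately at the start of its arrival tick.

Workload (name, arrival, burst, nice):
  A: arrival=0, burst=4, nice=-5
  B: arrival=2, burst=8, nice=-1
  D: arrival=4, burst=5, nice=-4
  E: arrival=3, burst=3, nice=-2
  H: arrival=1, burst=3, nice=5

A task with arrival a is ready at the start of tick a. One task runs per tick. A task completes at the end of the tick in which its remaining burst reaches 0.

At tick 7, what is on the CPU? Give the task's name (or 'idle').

running at tick 7 = D

t=0: ready={A} → run A
t=1: ready={A,H} → run A
t=2: ready={A,B,H} → run A
t=3: ready={A,B,E,H} → run A
t=4: ready={B,D,E,H} → run D
t=5: ready={B,D,E,H} → run D
t=6: ready={B,D,E,H} → run D
t=7: ready={B,D,E,H} → run D
t=8: ready={B,D,E,H} → run D
t=9: ready={B,E,H} → run E
t=10: ready={B,E,H} → run E
t=11: ready={B,E,H} → run E
t=12: ready={B,H} → run B
t=13: ready={B,H} → run B
t=14: ready={B,H} → run B
t=15: ready={B,H} → run B
t=16: ready={B,H} → run B
t=17: ready={B,H} → run B
t=18: ready={B,H} → run B
t=19: ready={B,H} → run B
t=20: ready={H} → run H
t=21: ready={H} → run H
t=22: ready={H} → run H
t=23: (idle)
t=24: (idle)
t=25: (idle)
t=26: (idle)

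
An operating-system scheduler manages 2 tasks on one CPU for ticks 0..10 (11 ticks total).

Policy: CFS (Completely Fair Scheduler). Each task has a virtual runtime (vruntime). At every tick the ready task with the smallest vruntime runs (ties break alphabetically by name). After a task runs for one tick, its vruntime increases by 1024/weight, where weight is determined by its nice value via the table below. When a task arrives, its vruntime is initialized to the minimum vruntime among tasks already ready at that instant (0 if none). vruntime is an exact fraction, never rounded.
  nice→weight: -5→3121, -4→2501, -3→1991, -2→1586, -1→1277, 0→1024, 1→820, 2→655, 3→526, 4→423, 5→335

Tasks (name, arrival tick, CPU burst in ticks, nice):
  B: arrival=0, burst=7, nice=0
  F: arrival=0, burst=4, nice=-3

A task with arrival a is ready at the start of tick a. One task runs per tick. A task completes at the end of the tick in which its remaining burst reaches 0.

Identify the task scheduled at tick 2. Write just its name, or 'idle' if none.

t=0: vr[B=0 F=0] → run B
t=1: vr[B=1 F=0] → run F
t=2: vr[B=1 F=1024/1991] → run F
t=3: vr[B=1 F=2048/1991] → run B
t=4: vr[B=2 F=2048/1991] → run F
t=5: vr[B=2 F=3072/1991] → run F
t=6: vr[B=2] → run B
t=7: vr[B=3] → run B
t=8: vr[B=4] → run B
t=9: vr[B=5] → run B
t=10: vr[B=6] → run B

running at tick 2 = F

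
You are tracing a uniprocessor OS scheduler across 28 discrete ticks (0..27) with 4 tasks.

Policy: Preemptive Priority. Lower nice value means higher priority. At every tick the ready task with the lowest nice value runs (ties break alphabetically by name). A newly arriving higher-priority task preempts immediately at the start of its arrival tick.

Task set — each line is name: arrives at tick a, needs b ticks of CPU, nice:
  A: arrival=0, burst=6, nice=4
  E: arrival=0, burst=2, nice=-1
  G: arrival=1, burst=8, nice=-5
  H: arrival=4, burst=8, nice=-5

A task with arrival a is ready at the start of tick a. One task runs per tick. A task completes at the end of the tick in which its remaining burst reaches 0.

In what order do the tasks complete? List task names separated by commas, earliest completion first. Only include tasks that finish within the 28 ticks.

completion order = G, H, E, A

t=0: ready={A,E} → run E
t=1: ready={A,E,G} → run G
t=2: ready={A,E,G} → run G
t=3: ready={A,E,G} → run G
t=4: ready={A,E,G,H} → run G
t=5: ready={A,E,G,H} → run G
t=6: ready={A,E,G,H} → run G
t=7: ready={A,E,G,H} → run G
t=8: ready={A,E,G,H} → run G
t=9: ready={A,E,H} → run H
t=10: ready={A,E,H} → run H
t=11: ready={A,E,H} → run H
t=12: ready={A,E,H} → run H
t=13: ready={A,E,H} → run H
t=14: ready={A,E,H} → run H
t=15: ready={A,E,H} → run H
t=16: ready={A,E,H} → run H
t=17: ready={A,E} → run E
t=18: ready={A} → run A
t=19: ready={A} → run A
t=20: ready={A} → run A
t=21: ready={A} → run A
t=22: ready={A} → run A
t=23: ready={A} → run A
t=24: (idle)
t=25: (idle)
t=26: (idle)
t=27: (idle)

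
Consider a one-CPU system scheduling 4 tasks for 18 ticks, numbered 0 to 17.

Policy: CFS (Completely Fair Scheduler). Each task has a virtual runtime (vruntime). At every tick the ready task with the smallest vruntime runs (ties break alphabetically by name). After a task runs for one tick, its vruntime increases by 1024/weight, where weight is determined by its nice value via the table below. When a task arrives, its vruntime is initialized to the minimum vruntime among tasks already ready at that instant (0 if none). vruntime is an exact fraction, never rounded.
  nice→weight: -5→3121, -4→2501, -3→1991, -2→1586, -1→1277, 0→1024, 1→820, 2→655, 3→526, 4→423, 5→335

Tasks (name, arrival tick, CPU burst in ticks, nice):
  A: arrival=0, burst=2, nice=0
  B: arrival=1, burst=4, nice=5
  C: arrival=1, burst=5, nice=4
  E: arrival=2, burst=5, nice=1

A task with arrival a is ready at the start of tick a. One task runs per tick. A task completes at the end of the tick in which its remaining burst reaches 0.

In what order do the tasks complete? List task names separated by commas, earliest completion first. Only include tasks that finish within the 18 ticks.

completion order = A, E, B, C

t=0: vr[A=0] → run A
t=1: vr[A=1 B=1 C=1] → run A
t=2: vr[B=1 C=1 E=1] → run B
t=3: vr[B=1359/335 C=1 E=1] → run C
t=4: vr[B=1359/335 C=1447/423 E=1] → run E
t=5: vr[B=1359/335 C=1447/423 E=461/205] → run E
t=6: vr[B=1359/335 C=1447/423 E=717/205] → run C
t=7: vr[B=1359/335 C=2471/423 E=717/205] → run E
t=8: vr[B=1359/335 C=2471/423 E=973/205] → run B
t=9: vr[B=2383/335 C=2471/423 E=973/205] → run E
t=10: vr[B=2383/335 C=2471/423 E=1229/205] → run C
t=11: vr[B=2383/335 C=1165/141 E=1229/205] → run E
t=12: vr[B=2383/335 C=1165/141] → run B
t=13: vr[B=3407/335 C=1165/141] → run C
t=14: vr[B=3407/335 C=4519/423] → run B
t=15: vr[C=4519/423] → run C
t=16: (idle)
t=17: (idle)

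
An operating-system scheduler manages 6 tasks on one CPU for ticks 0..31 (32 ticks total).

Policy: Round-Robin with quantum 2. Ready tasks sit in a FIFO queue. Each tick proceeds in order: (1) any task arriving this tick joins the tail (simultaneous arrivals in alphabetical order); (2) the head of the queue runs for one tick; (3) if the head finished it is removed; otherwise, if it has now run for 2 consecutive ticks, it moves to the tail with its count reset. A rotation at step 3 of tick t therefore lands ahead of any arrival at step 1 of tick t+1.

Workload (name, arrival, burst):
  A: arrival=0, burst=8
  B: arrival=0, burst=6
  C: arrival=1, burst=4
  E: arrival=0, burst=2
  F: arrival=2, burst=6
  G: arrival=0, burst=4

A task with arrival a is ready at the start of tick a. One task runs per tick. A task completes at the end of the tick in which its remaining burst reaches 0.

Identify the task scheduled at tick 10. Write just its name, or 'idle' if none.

running at tick 10 = A

t=0: queue=[A,B,E,G] q_used=0 → run A
t=1: queue=[A,B,E,G,C] q_used=1 → run A
t=2: queue=[B,E,G,C,A,F] q_used=0 → run B
t=3: queue=[B,E,G,C,A,F] q_used=1 → run B
t=4: queue=[E,G,C,A,F,B] q_used=0 → run E
t=5: queue=[E,G,C,A,F,B] q_used=1 → run E
t=6: queue=[G,C,A,F,B] q_used=0 → run G
t=7: queue=[G,C,A,F,B] q_used=1 → run G
t=8: queue=[C,A,F,B,G] q_used=0 → run C
t=9: queue=[C,A,F,B,G] q_used=1 → run C
t=10: queue=[A,F,B,G,C] q_used=0 → run A
t=11: queue=[A,F,B,G,C] q_used=1 → run A
t=12: queue=[F,B,G,C,A] q_used=0 → run F
t=13: queue=[F,B,G,C,A] q_used=1 → run F
t=14: queue=[B,G,C,A,F] q_used=0 → run B
t=15: queue=[B,G,C,A,F] q_used=1 → run B
t=16: queue=[G,C,A,F,B] q_used=0 → run G
t=17: queue=[G,C,A,F,B] q_used=1 → run G
t=18: queue=[C,A,F,B] q_used=0 → run C
t=19: queue=[C,A,F,B] q_used=1 → run C
t=20: queue=[A,F,B] q_used=0 → run A
t=21: queue=[A,F,B] q_used=1 → run A
t=22: queue=[F,B,A] q_used=0 → run F
t=23: queue=[F,B,A] q_used=1 → run F
t=24: queue=[B,A,F] q_used=0 → run B
t=25: queue=[B,A,F] q_used=1 → run B
t=26: queue=[A,F] q_used=0 → run A
t=27: queue=[A,F] q_used=1 → run A
t=28: queue=[F] q_used=0 → run F
t=29: queue=[F] q_used=1 → run F
t=30: (idle)
t=31: (idle)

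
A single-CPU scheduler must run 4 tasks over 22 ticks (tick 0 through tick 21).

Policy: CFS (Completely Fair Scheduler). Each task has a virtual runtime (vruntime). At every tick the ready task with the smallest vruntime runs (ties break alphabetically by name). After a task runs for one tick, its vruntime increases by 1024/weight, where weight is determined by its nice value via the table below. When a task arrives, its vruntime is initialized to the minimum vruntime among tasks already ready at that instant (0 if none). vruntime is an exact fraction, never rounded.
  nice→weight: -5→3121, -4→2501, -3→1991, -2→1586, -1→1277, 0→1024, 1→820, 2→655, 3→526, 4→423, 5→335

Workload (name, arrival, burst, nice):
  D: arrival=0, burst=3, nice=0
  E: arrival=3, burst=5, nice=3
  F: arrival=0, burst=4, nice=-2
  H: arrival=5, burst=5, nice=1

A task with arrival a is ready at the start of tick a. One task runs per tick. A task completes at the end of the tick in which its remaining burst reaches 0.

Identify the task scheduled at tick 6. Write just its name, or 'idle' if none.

running at tick 6 = H

t=0: vr[D=0 F=0] → run D
t=1: vr[D=1 F=0] → run F
t=2: vr[D=1 F=512/793] → run F
t=3: vr[D=1 E=1 F=1024/793] → run D
t=4: vr[D=2 E=1 F=1024/793] → run E
t=5: vr[D=2 E=775/263 F=1024/793 H=1024/793] → run F
t=6: vr[D=2 E=775/263 F=1536/793 H=1024/793] → run H
t=7: vr[D=2 E=775/263 F=1536/793 H=412928/162565] → run F
t=8: vr[D=2 E=775/263 H=412928/162565] → run D
t=9: vr[E=775/263 H=412928/162565] → run H
t=10: vr[E=775/263 H=615936/162565] → run E
t=11: vr[E=1287/263 H=615936/162565] → run H
t=12: vr[E=1287/263 H=818944/162565] → run E
t=13: vr[E=1799/263 H=818944/162565] → run H
t=14: vr[E=1799/263 H=1021952/162565] → run H
t=15: vr[E=1799/263] → run E
t=16: vr[E=2311/263] → run E
t=17: (idle)
t=18: (idle)
t=19: (idle)
t=20: (idle)
t=21: (idle)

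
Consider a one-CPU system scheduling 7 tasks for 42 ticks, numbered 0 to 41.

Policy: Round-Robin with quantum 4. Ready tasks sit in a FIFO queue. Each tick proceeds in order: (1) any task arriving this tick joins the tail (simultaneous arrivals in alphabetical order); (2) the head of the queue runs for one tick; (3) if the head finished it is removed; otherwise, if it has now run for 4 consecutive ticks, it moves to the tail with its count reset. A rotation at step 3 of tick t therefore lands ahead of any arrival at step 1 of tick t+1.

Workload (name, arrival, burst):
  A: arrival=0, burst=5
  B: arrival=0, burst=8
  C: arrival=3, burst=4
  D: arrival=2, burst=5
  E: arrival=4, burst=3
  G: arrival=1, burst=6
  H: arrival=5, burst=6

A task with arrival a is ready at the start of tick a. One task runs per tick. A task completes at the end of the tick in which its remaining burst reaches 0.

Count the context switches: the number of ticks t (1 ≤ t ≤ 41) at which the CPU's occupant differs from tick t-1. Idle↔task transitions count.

t=0: queue=[A,B] q_used=0 → run A
t=1: queue=[A,B,G] q_used=1 → run A
t=2: queue=[A,B,G,D] q_used=2 → run A
t=3: queue=[A,B,G,D,C] q_used=3 → run A
t=4: queue=[B,G,D,C,A,E] q_used=0 → run B
t=5: queue=[B,G,D,C,A,E,H] q_used=1 → run B
t=6: queue=[B,G,D,C,A,E,H] q_used=2 → run B
t=7: queue=[B,G,D,C,A,E,H] q_used=3 → run B
t=8: queue=[G,D,C,A,E,H,B] q_used=0 → run G
t=9: queue=[G,D,C,A,E,H,B] q_used=1 → run G
t=10: queue=[G,D,C,A,E,H,B] q_used=2 → run G
t=11: queue=[G,D,C,A,E,H,B] q_used=3 → run G
t=12: queue=[D,C,A,E,H,B,G] q_used=0 → run D
t=13: queue=[D,C,A,E,H,B,G] q_used=1 → run D
t=14: queue=[D,C,A,E,H,B,G] q_used=2 → run D
t=15: queue=[D,C,A,E,H,B,G] q_used=3 → run D
t=16: queue=[C,A,E,H,B,G,D] q_used=0 → run C
t=17: queue=[C,A,E,H,B,G,D] q_used=1 → run C
t=18: queue=[C,A,E,H,B,G,D] q_used=2 → run C
t=19: queue=[C,A,E,H,B,G,D] q_used=3 → run C
t=20: queue=[A,E,H,B,G,D] q_used=0 → run A
t=21: queue=[E,H,B,G,D] q_used=0 → run E
t=22: queue=[E,H,B,G,D] q_used=1 → run E
t=23: queue=[E,H,B,G,D] q_used=2 → run E
t=24: queue=[H,B,G,D] q_used=0 → run H
t=25: queue=[H,B,G,D] q_used=1 → run H
t=26: queue=[H,B,G,D] q_used=2 → run H
t=27: queue=[H,B,G,D] q_used=3 → run H
t=28: queue=[B,G,D,H] q_used=0 → run B
t=29: queue=[B,G,D,H] q_used=1 → run B
t=30: queue=[B,G,D,H] q_used=2 → run B
t=31: queue=[B,G,D,H] q_used=3 → run B
t=32: queue=[G,D,H] q_used=0 → run G
t=33: queue=[G,D,H] q_used=1 → run G
t=34: queue=[D,H] q_used=0 → run D
t=35: queue=[H] q_used=0 → run H
t=36: queue=[H] q_used=1 → run H
t=37: (idle)
t=38: (idle)
t=39: (idle)
t=40: (idle)
t=41: (idle)

context switches = 12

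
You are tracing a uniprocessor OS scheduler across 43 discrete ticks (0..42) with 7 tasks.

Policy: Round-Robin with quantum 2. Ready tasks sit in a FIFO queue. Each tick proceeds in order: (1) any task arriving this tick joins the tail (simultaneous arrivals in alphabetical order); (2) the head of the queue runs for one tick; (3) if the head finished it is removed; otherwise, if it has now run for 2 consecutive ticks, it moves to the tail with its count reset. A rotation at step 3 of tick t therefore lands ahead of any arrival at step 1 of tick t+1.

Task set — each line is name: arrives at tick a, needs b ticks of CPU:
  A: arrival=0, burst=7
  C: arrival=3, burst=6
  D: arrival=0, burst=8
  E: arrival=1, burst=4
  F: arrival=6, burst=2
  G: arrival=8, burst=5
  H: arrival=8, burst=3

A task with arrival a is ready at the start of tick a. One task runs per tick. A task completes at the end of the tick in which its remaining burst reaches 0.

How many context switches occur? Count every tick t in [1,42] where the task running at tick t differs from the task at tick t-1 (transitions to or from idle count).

context switches = 19

t=0: queue=[A,D] q_used=0 → run A
t=1: queue=[A,D,E] q_used=1 → run A
t=2: queue=[D,E,A] q_used=0 → run D
t=3: queue=[D,E,A,C] q_used=1 → run D
t=4: queue=[E,A,C,D] q_used=0 → run E
t=5: queue=[E,A,C,D] q_used=1 → run E
t=6: queue=[A,C,D,E,F] q_used=0 → run A
t=7: queue=[A,C,D,E,F] q_used=1 → run A
t=8: queue=[C,D,E,F,A,G,H] q_used=0 → run C
t=9: queue=[C,D,E,F,A,G,H] q_used=1 → run C
t=10: queue=[D,E,F,A,G,H,C] q_used=0 → run D
t=11: queue=[D,E,F,A,G,H,C] q_used=1 → run D
t=12: queue=[E,F,A,G,H,C,D] q_used=0 → run E
t=13: queue=[E,F,A,G,H,C,D] q_used=1 → run E
t=14: queue=[F,A,G,H,C,D] q_used=0 → run F
t=15: queue=[F,A,G,H,C,D] q_used=1 → run F
t=16: queue=[A,G,H,C,D] q_used=0 → run A
t=17: queue=[A,G,H,C,D] q_used=1 → run A
t=18: queue=[G,H,C,D,A] q_used=0 → run G
t=19: queue=[G,H,C,D,A] q_used=1 → run G
t=20: queue=[H,C,D,A,G] q_used=0 → run H
t=21: queue=[H,C,D,A,G] q_used=1 → run H
t=22: queue=[C,D,A,G,H] q_used=0 → run C
t=23: queue=[C,D,A,G,H] q_used=1 → run C
t=24: queue=[D,A,G,H,C] q_used=0 → run D
t=25: queue=[D,A,G,H,C] q_used=1 → run D
t=26: queue=[A,G,H,C,D] q_used=0 → run A
t=27: queue=[G,H,C,D] q_used=0 → run G
t=28: queue=[G,H,C,D] q_used=1 → run G
t=29: queue=[H,C,D,G] q_used=0 → run H
t=30: queue=[C,D,G] q_used=0 → run C
t=31: queue=[C,D,G] q_used=1 → run C
t=32: queue=[D,G] q_used=0 → run D
t=33: queue=[D,G] q_used=1 → run D
t=34: queue=[G] q_used=0 → run G
t=35: (idle)
t=36: (idle)
t=37: (idle)
t=38: (idle)
t=39: (idle)
t=40: (idle)
t=41: (idle)
t=42: (idle)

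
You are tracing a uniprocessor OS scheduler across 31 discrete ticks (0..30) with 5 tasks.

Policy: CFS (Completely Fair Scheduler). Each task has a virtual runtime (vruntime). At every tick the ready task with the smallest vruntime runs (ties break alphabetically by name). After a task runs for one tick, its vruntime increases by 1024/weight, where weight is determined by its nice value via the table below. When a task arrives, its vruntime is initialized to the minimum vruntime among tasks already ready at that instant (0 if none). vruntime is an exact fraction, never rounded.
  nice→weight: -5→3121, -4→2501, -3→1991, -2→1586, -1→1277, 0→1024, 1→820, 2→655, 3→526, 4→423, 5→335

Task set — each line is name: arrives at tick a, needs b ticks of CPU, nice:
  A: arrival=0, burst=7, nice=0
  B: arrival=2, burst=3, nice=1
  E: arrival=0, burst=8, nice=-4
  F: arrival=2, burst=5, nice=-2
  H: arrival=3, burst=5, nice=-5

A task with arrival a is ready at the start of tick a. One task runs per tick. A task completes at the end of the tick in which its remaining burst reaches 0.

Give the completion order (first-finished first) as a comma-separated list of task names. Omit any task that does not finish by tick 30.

t=0: vr[A=0 E=0] → run A
t=1: vr[A=1 E=0] → run E
t=2: vr[A=1 B=1024/2501 E=1024/2501 F=1024/2501] → run B
t=3: vr[A=1 B=20736/12505 E=1024/2501 F=1024/2501 H=1024/2501] → run E
t=4: vr[A=1 B=20736/12505 E=2048/2501 F=1024/2501 H=1024/2501] → run F
t=5: vr[A=1 B=20736/12505 E=2048/2501 F=34304/32513 H=1024/2501] → run H
t=6: vr[A=1 B=20736/12505 E=2048/2501 F=34304/32513 H=5756928/7805621] → run H
t=7: vr[A=1 B=20736/12505 E=2048/2501 F=34304/32513 H=8317952/7805621] → run E
t=8: vr[A=1 B=20736/12505 E=3072/2501 F=34304/32513 H=8317952/7805621] → run A
t=9: vr[A=2 B=20736/12505 E=3072/2501 F=34304/32513 H=8317952/7805621] → run F
t=10: vr[A=2 B=20736/12505 E=3072/2501 F=55296/32513 H=8317952/7805621] → run H
t=11: vr[A=2 B=20736/12505 E=3072/2501 F=55296/32513 H=10878976/7805621] → run E
t=12: vr[A=2 B=20736/12505 E=4096/2501 F=55296/32513 H=10878976/7805621] → run H
t=13: vr[A=2 B=20736/12505 E=4096/2501 F=55296/32513 H=13440000/7805621] → run E
t=14: vr[A=2 B=20736/12505 E=5120/2501 F=55296/32513 H=13440000/7805621] → run B
t=15: vr[A=2 B=36352/12505 E=5120/2501 F=55296/32513 H=13440000/7805621] → run F
t=16: vr[A=2 B=36352/12505 E=5120/2501 F=76288/32513 H=13440000/7805621] → run H
t=17: vr[A=2 B=36352/12505 E=5120/2501 F=76288/32513] → run A
t=18: vr[A=3 B=36352/12505 E=5120/2501 F=76288/32513] → run E
t=19: vr[A=3 B=36352/12505 E=6144/2501 F=76288/32513] → run F
t=20: vr[A=3 B=36352/12505 E=6144/2501 F=97280/32513] → run E
t=21: vr[A=3 B=36352/12505 E=7168/2501 F=97280/32513] → run E
t=22: vr[A=3 B=36352/12505 F=97280/32513] → run B
t=23: vr[A=3 F=97280/32513] → run F
t=24: vr[A=3] → run A
t=25: vr[A=4] → run A
t=26: vr[A=5] → run A
t=27: vr[A=6] → run A
t=28: (idle)
t=29: (idle)
t=30: (idle)

completion order = H, E, B, F, A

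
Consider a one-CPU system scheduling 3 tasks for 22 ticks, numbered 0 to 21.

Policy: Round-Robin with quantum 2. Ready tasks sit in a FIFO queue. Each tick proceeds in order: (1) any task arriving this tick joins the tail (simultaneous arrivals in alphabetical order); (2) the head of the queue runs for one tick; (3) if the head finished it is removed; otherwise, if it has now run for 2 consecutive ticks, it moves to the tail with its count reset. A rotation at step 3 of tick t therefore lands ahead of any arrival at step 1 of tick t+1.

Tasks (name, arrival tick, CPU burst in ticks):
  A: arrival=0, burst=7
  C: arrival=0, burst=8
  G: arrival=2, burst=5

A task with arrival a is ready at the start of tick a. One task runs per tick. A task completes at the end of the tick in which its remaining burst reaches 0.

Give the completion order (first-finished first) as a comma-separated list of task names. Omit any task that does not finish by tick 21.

completion order = A, G, C

t=0: queue=[A,C] q_used=0 → run A
t=1: queue=[A,C] q_used=1 → run A
t=2: queue=[C,A,G] q_used=0 → run C
t=3: queue=[C,A,G] q_used=1 → run C
t=4: queue=[A,G,C] q_used=0 → run A
t=5: queue=[A,G,C] q_used=1 → run A
t=6: queue=[G,C,A] q_used=0 → run G
t=7: queue=[G,C,A] q_used=1 → run G
t=8: queue=[C,A,G] q_used=0 → run C
t=9: queue=[C,A,G] q_used=1 → run C
t=10: queue=[A,G,C] q_used=0 → run A
t=11: queue=[A,G,C] q_used=1 → run A
t=12: queue=[G,C,A] q_used=0 → run G
t=13: queue=[G,C,A] q_used=1 → run G
t=14: queue=[C,A,G] q_used=0 → run C
t=15: queue=[C,A,G] q_used=1 → run C
t=16: queue=[A,G,C] q_used=0 → run A
t=17: queue=[G,C] q_used=0 → run G
t=18: queue=[C] q_used=0 → run C
t=19: queue=[C] q_used=1 → run C
t=20: (idle)
t=21: (idle)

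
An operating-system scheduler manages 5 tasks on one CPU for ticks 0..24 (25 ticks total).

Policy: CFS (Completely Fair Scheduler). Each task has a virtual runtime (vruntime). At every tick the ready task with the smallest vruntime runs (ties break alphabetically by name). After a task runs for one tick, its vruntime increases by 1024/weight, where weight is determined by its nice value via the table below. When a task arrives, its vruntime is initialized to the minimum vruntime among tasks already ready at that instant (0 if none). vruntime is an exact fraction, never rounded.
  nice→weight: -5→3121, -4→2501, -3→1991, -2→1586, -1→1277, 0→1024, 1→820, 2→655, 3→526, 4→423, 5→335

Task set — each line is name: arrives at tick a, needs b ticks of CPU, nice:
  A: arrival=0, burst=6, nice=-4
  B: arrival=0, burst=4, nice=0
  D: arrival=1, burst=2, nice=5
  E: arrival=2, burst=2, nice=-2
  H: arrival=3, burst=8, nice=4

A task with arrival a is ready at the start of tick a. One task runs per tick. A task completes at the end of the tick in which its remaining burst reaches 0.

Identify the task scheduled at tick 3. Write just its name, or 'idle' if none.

running at tick 3 = E

t=0: vr[A=0 B=0] → run A
t=1: vr[A=1024/2501 B=0 D=0] → run B
t=2: vr[A=1024/2501 B=1 D=0 E=0] → run D
t=3: vr[A=1024/2501 B=1 D=1024/335 E=0 H=0] → run E
t=4: vr[A=1024/2501 B=1 D=1024/335 E=512/793 H=0] → run H
t=5: vr[A=1024/2501 B=1 D=1024/335 E=512/793 H=1024/423] → run A
t=6: vr[A=2048/2501 B=1 D=1024/335 E=512/793 H=1024/423] → run E
t=7: vr[A=2048/2501 B=1 D=1024/335 H=1024/423] → run A
t=8: vr[A=3072/2501 B=1 D=1024/335 H=1024/423] → run B
t=9: vr[A=3072/2501 B=2 D=1024/335 H=1024/423] → run A
t=10: vr[A=4096/2501 B=2 D=1024/335 H=1024/423] → run A
t=11: vr[A=5120/2501 B=2 D=1024/335 H=1024/423] → run B
t=12: vr[A=5120/2501 B=3 D=1024/335 H=1024/423] → run A
t=13: vr[B=3 D=1024/335 H=1024/423] → run H
t=14: vr[B=3 D=1024/335 H=2048/423] → run B
t=15: vr[D=1024/335 H=2048/423] → run D
t=16: vr[H=2048/423] → run H
t=17: vr[H=1024/141] → run H
t=18: vr[H=4096/423] → run H
t=19: vr[H=5120/423] → run H
t=20: vr[H=2048/141] → run H
t=21: vr[H=7168/423] → run H
t=22: (idle)
t=23: (idle)
t=24: (idle)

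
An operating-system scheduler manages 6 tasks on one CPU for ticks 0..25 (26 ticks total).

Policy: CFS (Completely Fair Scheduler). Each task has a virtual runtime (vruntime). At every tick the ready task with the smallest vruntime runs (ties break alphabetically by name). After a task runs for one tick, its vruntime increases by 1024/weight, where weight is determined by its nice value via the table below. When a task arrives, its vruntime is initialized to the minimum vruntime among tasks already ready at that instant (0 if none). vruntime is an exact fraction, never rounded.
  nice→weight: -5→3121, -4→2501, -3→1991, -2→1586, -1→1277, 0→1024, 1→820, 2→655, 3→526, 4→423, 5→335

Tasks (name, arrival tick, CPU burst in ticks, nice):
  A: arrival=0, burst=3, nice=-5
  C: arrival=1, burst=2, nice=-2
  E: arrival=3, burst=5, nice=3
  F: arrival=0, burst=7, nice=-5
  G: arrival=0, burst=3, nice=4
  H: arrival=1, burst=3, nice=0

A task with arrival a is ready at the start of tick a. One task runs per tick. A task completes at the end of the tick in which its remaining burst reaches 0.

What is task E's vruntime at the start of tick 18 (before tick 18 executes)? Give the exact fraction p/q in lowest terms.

t=0: vr[A=0 F=0 G=0] → run A
t=1: vr[A=1024/3121 C=0 F=0 G=0 H=0] → run C
t=2: vr[A=1024/3121 C=512/793 F=0 G=0 H=0] → run F
t=3: vr[A=1024/3121 C=512/793 E=0 F=1024/3121 G=0 H=0] → run E
t=4: vr[A=1024/3121 C=512/793 E=512/263 F=1024/3121 G=0 H=0] → run G
t=5: vr[A=1024/3121 C=512/793 E=512/263 F=1024/3121 G=1024/423 H=0] → run H
t=6: vr[A=1024/3121 C=512/793 E=512/263 F=1024/3121 G=1024/423 H=1] → run A
t=7: vr[A=2048/3121 C=512/793 E=512/263 F=1024/3121 G=1024/423 H=1] → run F
t=8: vr[A=2048/3121 C=512/793 E=512/263 F=2048/3121 G=1024/423 H=1] → run C
t=9: vr[A=2048/3121 E=512/263 F=2048/3121 G=1024/423 H=1] → run A
t=10: vr[E=512/263 F=2048/3121 G=1024/423 H=1] → run F
t=11: vr[E=512/263 F=3072/3121 G=1024/423 H=1] → run F
t=12: vr[E=512/263 F=4096/3121 G=1024/423 H=1] → run H
t=13: vr[E=512/263 F=4096/3121 G=1024/423 H=2] → run F
t=14: vr[E=512/263 F=5120/3121 G=1024/423 H=2] → run F
t=15: vr[E=512/263 F=6144/3121 G=1024/423 H=2] → run E
t=16: vr[E=1024/263 F=6144/3121 G=1024/423 H=2] → run F
t=17: vr[E=1024/263 G=1024/423 H=2] → run H
t=18: vr[E=1024/263 G=1024/423] → run G
t=19: vr[E=1024/263 G=2048/423] → run E
t=20: vr[E=1536/263 G=2048/423] → run G
t=21: vr[E=1536/263] → run E
t=22: vr[E=2048/263] → run E
t=23: (idle)
t=24: (idle)
t=25: (idle)

vruntime(E, start of tick 18) = 1024/263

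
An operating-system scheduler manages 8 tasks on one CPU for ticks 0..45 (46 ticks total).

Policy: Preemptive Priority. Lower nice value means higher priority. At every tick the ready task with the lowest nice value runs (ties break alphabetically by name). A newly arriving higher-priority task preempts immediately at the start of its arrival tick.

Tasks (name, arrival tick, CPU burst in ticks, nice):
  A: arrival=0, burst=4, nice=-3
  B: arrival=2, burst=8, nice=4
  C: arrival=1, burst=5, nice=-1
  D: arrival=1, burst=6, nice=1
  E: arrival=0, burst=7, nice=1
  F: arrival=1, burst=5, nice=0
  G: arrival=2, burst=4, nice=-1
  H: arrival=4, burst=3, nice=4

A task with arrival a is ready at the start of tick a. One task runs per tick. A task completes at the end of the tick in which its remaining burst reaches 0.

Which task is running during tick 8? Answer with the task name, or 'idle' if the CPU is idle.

t=0: ready={A,E} → run A
t=1: ready={A,C,D,E,F} → run A
t=2: ready={A,B,C,D,E,F,G} → run A
t=3: ready={A,B,C,D,E,F,G} → run A
t=4: ready={B,C,D,E,F,G,H} → run C
t=5: ready={B,C,D,E,F,G,H} → run C
t=6: ready={B,C,D,E,F,G,H} → run C
t=7: ready={B,C,D,E,F,G,H} → run C
t=8: ready={B,C,D,E,F,G,H} → run C
t=9: ready={B,D,E,F,G,H} → run G
t=10: ready={B,D,E,F,G,H} → run G
t=11: ready={B,D,E,F,G,H} → run G
t=12: ready={B,D,E,F,G,H} → run G
t=13: ready={B,D,E,F,H} → run F
t=14: ready={B,D,E,F,H} → run F
t=15: ready={B,D,E,F,H} → run F
t=16: ready={B,D,E,F,H} → run F
t=17: ready={B,D,E,F,H} → run F
t=18: ready={B,D,E,H} → run D
t=19: ready={B,D,E,H} → run D
t=20: ready={B,D,E,H} → run D
t=21: ready={B,D,E,H} → run D
t=22: ready={B,D,E,H} → run D
t=23: ready={B,D,E,H} → run D
t=24: ready={B,E,H} → run E
t=25: ready={B,E,H} → run E
t=26: ready={B,E,H} → run E
t=27: ready={B,E,H} → run E
t=28: ready={B,E,H} → run E
t=29: ready={B,E,H} → run E
t=30: ready={B,E,H} → run E
t=31: ready={B,H} → run B
t=32: ready={B,H} → run B
t=33: ready={B,H} → run B
t=34: ready={B,H} → run B
t=35: ready={B,H} → run B
t=36: ready={B,H} → run B
t=37: ready={B,H} → run B
t=38: ready={B,H} → run B
t=39: ready={H} → run H
t=40: ready={H} → run H
t=41: ready={H} → run H
t=42: (idle)
t=43: (idle)
t=44: (idle)
t=45: (idle)

running at tick 8 = C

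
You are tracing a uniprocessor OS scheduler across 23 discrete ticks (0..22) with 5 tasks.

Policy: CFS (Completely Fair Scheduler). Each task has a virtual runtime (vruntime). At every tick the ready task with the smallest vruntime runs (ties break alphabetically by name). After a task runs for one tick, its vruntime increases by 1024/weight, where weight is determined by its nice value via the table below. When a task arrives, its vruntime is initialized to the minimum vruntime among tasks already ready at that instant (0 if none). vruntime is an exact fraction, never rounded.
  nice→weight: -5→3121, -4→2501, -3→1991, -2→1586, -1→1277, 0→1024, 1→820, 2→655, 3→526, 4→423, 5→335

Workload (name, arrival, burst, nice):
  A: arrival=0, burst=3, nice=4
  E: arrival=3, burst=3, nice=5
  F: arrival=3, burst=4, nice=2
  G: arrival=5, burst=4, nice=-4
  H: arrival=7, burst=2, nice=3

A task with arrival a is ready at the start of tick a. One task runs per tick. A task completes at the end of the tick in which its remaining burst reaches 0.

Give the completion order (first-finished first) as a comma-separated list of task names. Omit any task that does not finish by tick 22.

t=0: vr[A=0] → run A
t=1: vr[A=1024/423] → run A
t=2: vr[A=2048/423] → run A
t=3: vr[E=0 F=0] → run E
t=4: vr[E=1024/335 F=0] → run F
t=5: vr[E=1024/335 F=1024/655 G=1024/655] → run F
t=6: vr[E=1024/335 F=2048/655 G=1024/655] → run G
t=7: vr[E=1024/335 F=2048/655 G=3231744/1638155 H=3231744/1638155] → run G
t=8: vr[E=1024/335 F=2048/655 G=3902464/1638155 H=3231744/1638155] → run H
t=9: vr[E=1024/335 F=2048/655 G=3902464/1638155 H=1688684032/430834765] → run G
t=10: vr[E=1024/335 F=2048/655 G=4573184/1638155 H=1688684032/430834765] → run G
t=11: vr[E=1024/335 F=2048/655 H=1688684032/430834765] → run E
t=12: vr[E=2048/335 F=2048/655 H=1688684032/430834765] → run F
t=13: vr[E=2048/335 F=3072/655 H=1688684032/430834765] → run H
t=14: vr[E=2048/335 F=3072/655] → run F
t=15: vr[E=2048/335] → run E
t=16: (idle)
t=17: (idle)
t=18: (idle)
t=19: (idle)
t=20: (idle)
t=21: (idle)
t=22: (idle)

completion order = A, G, H, F, E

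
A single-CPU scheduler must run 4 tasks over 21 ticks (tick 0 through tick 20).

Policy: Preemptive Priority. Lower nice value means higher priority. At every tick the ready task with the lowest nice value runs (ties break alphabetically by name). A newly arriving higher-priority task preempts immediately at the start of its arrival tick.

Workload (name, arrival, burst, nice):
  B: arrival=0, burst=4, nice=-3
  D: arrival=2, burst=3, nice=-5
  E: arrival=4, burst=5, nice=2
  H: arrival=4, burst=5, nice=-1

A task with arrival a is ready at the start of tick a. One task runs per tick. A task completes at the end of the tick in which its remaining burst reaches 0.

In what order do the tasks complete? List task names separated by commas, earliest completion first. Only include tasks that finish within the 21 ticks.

completion order = D, B, H, E

t=0: ready={B} → run B
t=1: ready={B} → run B
t=2: ready={B,D} → run D
t=3: ready={B,D} → run D
t=4: ready={B,D,E,H} → run D
t=5: ready={B,E,H} → run B
t=6: ready={B,E,H} → run B
t=7: ready={E,H} → run H
t=8: ready={E,H} → run H
t=9: ready={E,H} → run H
t=10: ready={E,H} → run H
t=11: ready={E,H} → run H
t=12: ready={E} → run E
t=13: ready={E} → run E
t=14: ready={E} → run E
t=15: ready={E} → run E
t=16: ready={E} → run E
t=17: (idle)
t=18: (idle)
t=19: (idle)
t=20: (idle)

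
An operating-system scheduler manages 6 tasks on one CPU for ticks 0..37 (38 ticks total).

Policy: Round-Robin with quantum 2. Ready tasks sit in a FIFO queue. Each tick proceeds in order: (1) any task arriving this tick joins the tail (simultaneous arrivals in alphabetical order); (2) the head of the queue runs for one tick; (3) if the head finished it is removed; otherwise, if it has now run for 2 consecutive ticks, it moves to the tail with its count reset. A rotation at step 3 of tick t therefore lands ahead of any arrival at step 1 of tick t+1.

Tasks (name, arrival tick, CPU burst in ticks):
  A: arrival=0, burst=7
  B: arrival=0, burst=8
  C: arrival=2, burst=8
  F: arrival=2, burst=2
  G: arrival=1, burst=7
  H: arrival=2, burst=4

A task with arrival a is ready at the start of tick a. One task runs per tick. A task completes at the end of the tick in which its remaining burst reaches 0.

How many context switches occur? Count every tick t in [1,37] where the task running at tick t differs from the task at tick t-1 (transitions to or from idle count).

context switches = 19

t=0: queue=[A,B] q_used=0 → run A
t=1: queue=[A,B,G] q_used=1 → run A
t=2: queue=[B,G,A,C,F,H] q_used=0 → run B
t=3: queue=[B,G,A,C,F,H] q_used=1 → run B
t=4: queue=[G,A,C,F,H,B] q_used=0 → run G
t=5: queue=[G,A,C,F,H,B] q_used=1 → run G
t=6: queue=[A,C,F,H,B,G] q_used=0 → run A
t=7: queue=[A,C,F,H,B,G] q_used=1 → run A
t=8: queue=[C,F,H,B,G,A] q_used=0 → run C
t=9: queue=[C,F,H,B,G,A] q_used=1 → run C
t=10: queue=[F,H,B,G,A,C] q_used=0 → run F
t=11: queue=[F,H,B,G,A,C] q_used=1 → run F
t=12: queue=[H,B,G,A,C] q_used=0 → run H
t=13: queue=[H,B,G,A,C] q_used=1 → run H
t=14: queue=[B,G,A,C,H] q_used=0 → run B
t=15: queue=[B,G,A,C,H] q_used=1 → run B
t=16: queue=[G,A,C,H,B] q_used=0 → run G
t=17: queue=[G,A,C,H,B] q_used=1 → run G
t=18: queue=[A,C,H,B,G] q_used=0 → run A
t=19: queue=[A,C,H,B,G] q_used=1 → run A
t=20: queue=[C,H,B,G,A] q_used=0 → run C
t=21: queue=[C,H,B,G,A] q_used=1 → run C
t=22: queue=[H,B,G,A,C] q_used=0 → run H
t=23: queue=[H,B,G,A,C] q_used=1 → run H
t=24: queue=[B,G,A,C] q_used=0 → run B
t=25: queue=[B,G,A,C] q_used=1 → run B
t=26: queue=[G,A,C,B] q_used=0 → run G
t=27: queue=[G,A,C,B] q_used=1 → run G
t=28: queue=[A,C,B,G] q_used=0 → run A
t=29: queue=[C,B,G] q_used=0 → run C
t=30: queue=[C,B,G] q_used=1 → run C
t=31: queue=[B,G,C] q_used=0 → run B
t=32: queue=[B,G,C] q_used=1 → run B
t=33: queue=[G,C] q_used=0 → run G
t=34: queue=[C] q_used=0 → run C
t=35: queue=[C] q_used=1 → run C
t=36: (idle)
t=37: (idle)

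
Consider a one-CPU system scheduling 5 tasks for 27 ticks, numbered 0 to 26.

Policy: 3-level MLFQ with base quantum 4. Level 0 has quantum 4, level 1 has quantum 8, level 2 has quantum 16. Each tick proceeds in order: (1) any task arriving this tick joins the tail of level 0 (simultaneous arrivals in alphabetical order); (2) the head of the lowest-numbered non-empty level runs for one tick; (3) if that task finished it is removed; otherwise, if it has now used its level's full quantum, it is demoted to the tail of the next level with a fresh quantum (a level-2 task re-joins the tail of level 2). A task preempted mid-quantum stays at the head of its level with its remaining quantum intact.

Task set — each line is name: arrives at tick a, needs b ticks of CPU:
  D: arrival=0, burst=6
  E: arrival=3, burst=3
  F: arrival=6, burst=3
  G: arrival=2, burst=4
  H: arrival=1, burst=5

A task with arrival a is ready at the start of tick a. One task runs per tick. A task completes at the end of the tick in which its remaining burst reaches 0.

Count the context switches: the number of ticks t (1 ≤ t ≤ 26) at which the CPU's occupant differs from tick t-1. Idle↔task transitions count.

context switches = 7

t=0: L0/L1/L2 = D/-/- → run D
t=1: L0/L1/L2 = DH/-/- → run D
t=2: L0/L1/L2 = DHG/-/- → run D
t=3: L0/L1/L2 = DHGE/-/- → run D
t=4: L0/L1/L2 = HGE/D/- → run H
t=5: L0/L1/L2 = HGE/D/- → run H
t=6: L0/L1/L2 = HGEF/D/- → run H
t=7: L0/L1/L2 = HGEF/D/- → run H
t=8: L0/L1/L2 = GEF/DH/- → run G
t=9: L0/L1/L2 = GEF/DH/- → run G
t=10: L0/L1/L2 = GEF/DH/- → run G
t=11: L0/L1/L2 = GEF/DH/- → run G
t=12: L0/L1/L2 = EF/DH/- → run E
t=13: L0/L1/L2 = EF/DH/- → run E
t=14: L0/L1/L2 = EF/DH/- → run E
t=15: L0/L1/L2 = F/DH/- → run F
t=16: L0/L1/L2 = F/DH/- → run F
t=17: L0/L1/L2 = F/DH/- → run F
t=18: L0/L1/L2 = -/DH/- → run D
t=19: L0/L1/L2 = -/DH/- → run D
t=20: L0/L1/L2 = -/H/- → run H
t=21: (idle)
t=22: (idle)
t=23: (idle)
t=24: (idle)
t=25: (idle)
t=26: (idle)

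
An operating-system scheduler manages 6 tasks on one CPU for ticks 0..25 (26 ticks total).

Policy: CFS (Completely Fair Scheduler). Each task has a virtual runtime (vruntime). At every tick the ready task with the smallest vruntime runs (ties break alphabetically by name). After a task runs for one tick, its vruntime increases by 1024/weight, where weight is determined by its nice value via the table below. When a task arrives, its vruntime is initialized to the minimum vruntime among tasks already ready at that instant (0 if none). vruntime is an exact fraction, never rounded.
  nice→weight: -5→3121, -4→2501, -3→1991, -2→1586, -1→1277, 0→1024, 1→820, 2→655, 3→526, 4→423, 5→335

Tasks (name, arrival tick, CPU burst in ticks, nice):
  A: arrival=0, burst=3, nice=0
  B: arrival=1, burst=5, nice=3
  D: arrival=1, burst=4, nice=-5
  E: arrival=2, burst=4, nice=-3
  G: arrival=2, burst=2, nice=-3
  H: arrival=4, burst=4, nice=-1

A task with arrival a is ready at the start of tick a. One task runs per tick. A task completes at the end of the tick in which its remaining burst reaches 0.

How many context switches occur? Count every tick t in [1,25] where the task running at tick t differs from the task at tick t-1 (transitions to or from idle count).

context switches = 18

t=0: vr[A=0] → run A
t=1: vr[A=1 B=1 D=1] → run A
t=2: vr[A=2 B=1 D=1 E=1 G=1] → run B
t=3: vr[A=2 B=775/263 D=1 E=1 G=1] → run D
t=4: vr[A=2 B=775/263 D=4145/3121 E=1 G=1 H=1] → run E
t=5: vr[A=2 B=775/263 D=4145/3121 E=3015/1991 G=1 H=1] → run G
t=6: vr[A=2 B=775/263 D=4145/3121 E=3015/1991 G=3015/1991 H=1] → run H
t=7: vr[A=2 B=775/263 D=4145/3121 E=3015/1991 G=3015/1991 H=2301/1277] → run D
t=8: vr[A=2 B=775/263 D=5169/3121 E=3015/1991 G=3015/1991 H=2301/1277] → run E
t=9: vr[A=2 B=775/263 D=5169/3121 E=4039/1991 G=3015/1991 H=2301/1277] → run G
t=10: vr[A=2 B=775/263 D=5169/3121 E=4039/1991 H=2301/1277] → run D
t=11: vr[A=2 B=775/263 D=6193/3121 E=4039/1991 H=2301/1277] → run H
t=12: vr[A=2 B=775/263 D=6193/3121 E=4039/1991 H=3325/1277] → run D
t=13: vr[A=2 B=775/263 E=4039/1991 H=3325/1277] → run A
t=14: vr[B=775/263 E=4039/1991 H=3325/1277] → run E
t=15: vr[B=775/263 E=5063/1991 H=3325/1277] → run E
t=16: vr[B=775/263 H=3325/1277] → run H
t=17: vr[B=775/263 H=4349/1277] → run B
t=18: vr[B=1287/263 H=4349/1277] → run H
t=19: vr[B=1287/263] → run B
t=20: vr[B=1799/263] → run B
t=21: vr[B=2311/263] → run B
t=22: (idle)
t=23: (idle)
t=24: (idle)
t=25: (idle)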